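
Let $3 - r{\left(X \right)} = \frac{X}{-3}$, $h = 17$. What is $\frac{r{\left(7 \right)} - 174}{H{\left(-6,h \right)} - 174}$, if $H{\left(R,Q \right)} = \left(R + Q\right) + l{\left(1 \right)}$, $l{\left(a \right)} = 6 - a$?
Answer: $\frac{253}{237} \approx 1.0675$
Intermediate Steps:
$r{\left(X \right)} = 3 + \frac{X}{3}$ ($r{\left(X \right)} = 3 - \frac{X}{-3} = 3 - X \left(- \frac{1}{3}\right) = 3 - - \frac{X}{3} = 3 + \frac{X}{3}$)
$H{\left(R,Q \right)} = 5 + Q + R$ ($H{\left(R,Q \right)} = \left(R + Q\right) + \left(6 - 1\right) = \left(Q + R\right) + \left(6 - 1\right) = \left(Q + R\right) + 5 = 5 + Q + R$)
$\frac{r{\left(7 \right)} - 174}{H{\left(-6,h \right)} - 174} = \frac{\left(3 + \frac{1}{3} \cdot 7\right) - 174}{\left(5 + 17 - 6\right) - 174} = \frac{\left(3 + \frac{7}{3}\right) - 174}{16 - 174} = \frac{\frac{16}{3} - 174}{-158} = \left(- \frac{506}{3}\right) \left(- \frac{1}{158}\right) = \frac{253}{237}$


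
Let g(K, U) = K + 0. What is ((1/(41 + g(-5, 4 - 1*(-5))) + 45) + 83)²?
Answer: 21242881/1296 ≈ 16391.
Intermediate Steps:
g(K, U) = K
((1/(41 + g(-5, 4 - 1*(-5))) + 45) + 83)² = ((1/(41 - 5) + 45) + 83)² = ((1/36 + 45) + 83)² = (1621/36 + 83)² = (4609/36)² = 21242881/1296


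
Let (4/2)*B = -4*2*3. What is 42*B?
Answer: -504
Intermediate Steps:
B = -12 (B = (-4*2*3)/2 = (-8*3)/2 = (1/2)*(-24) = -12)
42*B = 42*(-12) = -504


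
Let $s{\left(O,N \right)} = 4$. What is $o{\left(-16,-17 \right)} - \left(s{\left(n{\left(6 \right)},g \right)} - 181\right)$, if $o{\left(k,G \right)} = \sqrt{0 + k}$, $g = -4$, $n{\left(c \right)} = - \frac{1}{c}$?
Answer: $177 + 4 i \approx 177.0 + 4.0 i$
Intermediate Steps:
$o{\left(k,G \right)} = \sqrt{k}$
$o{\left(-16,-17 \right)} - \left(s{\left(n{\left(6 \right)},g \right)} - 181\right) = \sqrt{-16} - \left(4 - 181\right) = 4 i - -177 = 4 i + 177 = 177 + 4 i$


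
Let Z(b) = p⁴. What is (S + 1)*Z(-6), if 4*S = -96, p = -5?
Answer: -14375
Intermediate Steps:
S = -24 (S = (¼)*(-96) = -24)
Z(b) = 625 (Z(b) = (-5)⁴ = 625)
(S + 1)*Z(-6) = (-24 + 1)*625 = -23*625 = -14375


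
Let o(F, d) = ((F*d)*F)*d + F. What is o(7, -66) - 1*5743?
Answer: 207708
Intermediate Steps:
o(F, d) = F + F²*d² (o(F, d) = (d*F²)*d + F = F²*d² + F = F + F²*d²)
o(7, -66) - 1*5743 = 7*(1 + 7*(-66)²) - 1*5743 = 7*(1 + 7*4356) - 5743 = 7*(1 + 30492) - 5743 = 7*30493 - 5743 = 213451 - 5743 = 207708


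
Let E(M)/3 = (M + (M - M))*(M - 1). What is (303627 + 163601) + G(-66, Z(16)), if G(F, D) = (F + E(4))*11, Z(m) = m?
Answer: 466898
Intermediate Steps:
E(M) = 3*M*(-1 + M) (E(M) = 3*((M + (M - M))*(M - 1)) = 3*((M + 0)*(-1 + M)) = 3*(M*(-1 + M)) = 3*M*(-1 + M))
G(F, D) = 396 + 11*F (G(F, D) = (F + 3*4*(-1 + 4))*11 = (F + 3*4*3)*11 = (F + 36)*11 = (36 + F)*11 = 396 + 11*F)
(303627 + 163601) + G(-66, Z(16)) = (303627 + 163601) + (396 + 11*(-66)) = 467228 + (396 - 726) = 467228 - 330 = 466898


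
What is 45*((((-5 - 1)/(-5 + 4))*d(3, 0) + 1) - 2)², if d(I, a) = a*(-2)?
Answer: 45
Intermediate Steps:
d(I, a) = -2*a
45*((((-5 - 1)/(-5 + 4))*d(3, 0) + 1) - 2)² = 45*((((-5 - 1)/(-5 + 4))*(-2*0) + 1) - 2)² = 45*((-6/(-1)*0 + 1) - 2)² = 45*((-6*(-1)*0 + 1) - 2)² = 45*((6*0 + 1) - 2)² = 45*((0 + 1) - 2)² = 45*(1 - 2)² = 45*(-1)² = 45*1 = 45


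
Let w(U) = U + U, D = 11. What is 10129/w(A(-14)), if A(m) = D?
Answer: 10129/22 ≈ 460.41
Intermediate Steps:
A(m) = 11
w(U) = 2*U
10129/w(A(-14)) = 10129/((2*11)) = 10129/22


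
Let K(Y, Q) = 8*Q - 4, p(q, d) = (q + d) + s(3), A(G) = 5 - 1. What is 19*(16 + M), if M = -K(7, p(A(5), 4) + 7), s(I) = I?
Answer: -2356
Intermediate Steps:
A(G) = 4
p(q, d) = 3 + d + q (p(q, d) = (q + d) + 3 = (d + q) + 3 = 3 + d + q)
K(Y, Q) = -4 + 8*Q
M = -140 (M = -(-4 + 8*((3 + 4 + 4) + 7)) = -(-4 + 8*(11 + 7)) = -(-4 + 8*18) = -(-4 + 144) = -1*140 = -140)
19*(16 + M) = 19*(16 - 140) = 19*(-124) = -2356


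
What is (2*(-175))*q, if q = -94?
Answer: 32900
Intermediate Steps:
(2*(-175))*q = (2*(-175))*(-94) = -350*(-94) = 32900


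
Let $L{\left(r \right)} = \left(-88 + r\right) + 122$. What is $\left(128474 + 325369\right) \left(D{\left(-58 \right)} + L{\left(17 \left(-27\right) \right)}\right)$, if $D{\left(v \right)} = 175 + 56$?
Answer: $-88045542$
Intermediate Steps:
$D{\left(v \right)} = 231$
$L{\left(r \right)} = 34 + r$
$\left(128474 + 325369\right) \left(D{\left(-58 \right)} + L{\left(17 \left(-27\right) \right)}\right) = \left(128474 + 325369\right) \left(231 + \left(34 + 17 \left(-27\right)\right)\right) = 453843 \left(231 + \left(34 - 459\right)\right) = 453843 \left(231 - 425\right) = 453843 \left(-194\right) = -88045542$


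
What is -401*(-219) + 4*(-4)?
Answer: 87803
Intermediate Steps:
-401*(-219) + 4*(-4) = 87819 - 16 = 87803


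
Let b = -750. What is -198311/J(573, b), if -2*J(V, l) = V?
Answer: 396622/573 ≈ 692.18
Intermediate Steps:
J(V, l) = -V/2
-198311/J(573, b) = -198311/((-½*573)) = -198311/(-573/2) = -198311*(-2/573) = 396622/573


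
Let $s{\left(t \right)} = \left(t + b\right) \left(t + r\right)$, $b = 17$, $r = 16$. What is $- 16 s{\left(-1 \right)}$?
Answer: $-3840$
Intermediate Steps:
$s{\left(t \right)} = \left(16 + t\right) \left(17 + t\right)$ ($s{\left(t \right)} = \left(t + 17\right) \left(t + 16\right) = \left(17 + t\right) \left(16 + t\right) = \left(16 + t\right) \left(17 + t\right)$)
$- 16 s{\left(-1 \right)} = - 16 \left(272 + \left(-1\right)^{2} + 33 \left(-1\right)\right) = - 16 \left(272 + 1 - 33\right) = \left(-16\right) 240 = -3840$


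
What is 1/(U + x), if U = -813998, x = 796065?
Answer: -1/17933 ≈ -5.5763e-5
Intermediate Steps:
1/(U + x) = 1/(-813998 + 796065) = 1/(-17933) = -1/17933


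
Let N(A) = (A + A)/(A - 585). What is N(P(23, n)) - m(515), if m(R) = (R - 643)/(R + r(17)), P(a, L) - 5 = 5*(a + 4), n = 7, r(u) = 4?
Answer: -17672/46191 ≈ -0.38259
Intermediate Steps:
P(a, L) = 25 + 5*a (P(a, L) = 5 + 5*(a + 4) = 5 + 5*(4 + a) = 5 + (20 + 5*a) = 25 + 5*a)
N(A) = 2*A/(-585 + A) (N(A) = (2*A)/(-585 + A) = 2*A/(-585 + A))
m(R) = (-643 + R)/(4 + R) (m(R) = (R - 643)/(R + 4) = (-643 + R)/(4 + R))
N(P(23, n)) - m(515) = 2*(25 + 5*23)/(-585 + (25 + 5*23)) - (-643 + 515)/(4 + 515) = 2*(25 + 115)/(-585 + (25 + 115)) - (-128)/519 = 2*140/(-585 + 140) - (-128)/519 = 2*140/(-445) - 1*(-128/519) = 2*140*(-1/445) + 128/519 = -56/89 + 128/519 = -17672/46191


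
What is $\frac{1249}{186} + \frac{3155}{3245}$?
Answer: $\frac{927967}{120714} \approx 7.6873$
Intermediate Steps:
$\frac{1249}{186} + \frac{3155}{3245} = 1249 \cdot \frac{1}{186} + 3155 \cdot \frac{1}{3245} = \frac{1249}{186} + \frac{631}{649} = \frac{927967}{120714}$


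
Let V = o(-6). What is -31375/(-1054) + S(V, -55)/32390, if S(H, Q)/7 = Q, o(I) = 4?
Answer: 50791523/1706953 ≈ 29.756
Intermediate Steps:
V = 4
S(H, Q) = 7*Q
-31375/(-1054) + S(V, -55)/32390 = -31375/(-1054) + (7*(-55))/32390 = -31375*(-1/1054) - 385*1/32390 = 31375/1054 - 77/6478 = 50791523/1706953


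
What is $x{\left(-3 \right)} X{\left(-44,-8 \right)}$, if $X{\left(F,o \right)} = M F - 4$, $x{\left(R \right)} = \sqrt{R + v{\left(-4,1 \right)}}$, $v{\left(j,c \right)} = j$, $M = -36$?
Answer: $1580 i \sqrt{7} \approx 4180.3 i$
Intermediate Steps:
$x{\left(R \right)} = \sqrt{-4 + R}$ ($x{\left(R \right)} = \sqrt{R - 4} = \sqrt{-4 + R}$)
$X{\left(F,o \right)} = -4 - 36 F$ ($X{\left(F,o \right)} = - 36 F - 4 = -4 - 36 F$)
$x{\left(-3 \right)} X{\left(-44,-8 \right)} = \sqrt{-4 - 3} \left(-4 - -1584\right) = \sqrt{-7} \left(-4 + 1584\right) = i \sqrt{7} \cdot 1580 = 1580 i \sqrt{7}$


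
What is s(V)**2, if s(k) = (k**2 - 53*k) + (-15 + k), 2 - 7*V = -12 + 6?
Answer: 12837889/2401 ≈ 5346.9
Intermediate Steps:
V = 8/7 (V = 2/7 - (-12 + 6)/7 = 2/7 - 1/7*(-6) = 2/7 + 6/7 = 8/7 ≈ 1.1429)
s(k) = -15 + k**2 - 52*k
s(V)**2 = (-15 + (8/7)**2 - 52*8/7)**2 = (-15 + 64/49 - 416/7)**2 = (-3583/49)**2 = 12837889/2401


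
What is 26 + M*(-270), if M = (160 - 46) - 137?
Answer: 6236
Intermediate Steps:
M = -23 (M = 114 - 137 = -23)
26 + M*(-270) = 26 - 23*(-270) = 26 + 6210 = 6236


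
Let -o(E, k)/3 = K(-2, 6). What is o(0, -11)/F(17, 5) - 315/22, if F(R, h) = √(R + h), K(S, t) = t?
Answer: -315/22 - 9*√22/11 ≈ -18.156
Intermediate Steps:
o(E, k) = -18 (o(E, k) = -3*6 = -18)
o(0, -11)/F(17, 5) - 315/22 = -18/√(17 + 5) - 315/22 = -18*√22/22 - 315*1/22 = -9*√22/11 - 315/22 = -315/22 - 9*√22/11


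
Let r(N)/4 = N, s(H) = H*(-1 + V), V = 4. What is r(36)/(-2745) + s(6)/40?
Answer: 97/244 ≈ 0.39754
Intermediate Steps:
s(H) = 3*H (s(H) = H*(-1 + 4) = H*3 = 3*H)
r(N) = 4*N
r(36)/(-2745) + s(6)/40 = (4*36)/(-2745) + (3*6)/40 = 144*(-1/2745) + 18*(1/40) = -16/305 + 9/20 = 97/244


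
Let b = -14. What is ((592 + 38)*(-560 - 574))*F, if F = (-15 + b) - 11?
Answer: 28576800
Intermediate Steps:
F = -40 (F = (-15 - 14) - 11 = -29 - 11 = -40)
((592 + 38)*(-560 - 574))*F = ((592 + 38)*(-560 - 574))*(-40) = (630*(-1134))*(-40) = -714420*(-40) = 28576800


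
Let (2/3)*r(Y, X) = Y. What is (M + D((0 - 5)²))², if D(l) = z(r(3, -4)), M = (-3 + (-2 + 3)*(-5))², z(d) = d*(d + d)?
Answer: 43681/4 ≈ 10920.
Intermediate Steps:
r(Y, X) = 3*Y/2
z(d) = 2*d² (z(d) = d*(2*d) = 2*d²)
M = 64 (M = (-3 + 1*(-5))² = (-3 - 5)² = (-8)² = 64)
D(l) = 81/2 (D(l) = 2*((3/2)*3)² = 2*(9/2)² = 2*(81/4) = 81/2)
(M + D((0 - 5)²))² = (64 + 81/2)² = (209/2)² = 43681/4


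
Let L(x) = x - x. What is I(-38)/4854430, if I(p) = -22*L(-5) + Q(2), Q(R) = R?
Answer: 1/2427215 ≈ 4.1199e-7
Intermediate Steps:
L(x) = 0
I(p) = 2 (I(p) = -22*0 + 2 = 0 + 2 = 2)
I(-38)/4854430 = 2/4854430 = 2*(1/4854430) = 1/2427215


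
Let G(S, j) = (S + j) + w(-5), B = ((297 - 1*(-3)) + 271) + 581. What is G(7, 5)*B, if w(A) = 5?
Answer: 19584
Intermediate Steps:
B = 1152 (B = ((297 + 3) + 271) + 581 = (300 + 271) + 581 = 571 + 581 = 1152)
G(S, j) = 5 + S + j (G(S, j) = (S + j) + 5 = 5 + S + j)
G(7, 5)*B = (5 + 7 + 5)*1152 = 17*1152 = 19584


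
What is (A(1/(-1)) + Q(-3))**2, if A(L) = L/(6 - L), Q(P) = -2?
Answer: 225/49 ≈ 4.5918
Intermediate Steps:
(A(1/(-1)) + Q(-3))**2 = (-1/(-1*(-6 + 1/(-1))) - 2)**2 = (-1*(-1)/(-6 - 1) - 2)**2 = (-1*(-1)/(-7) - 2)**2 = (-1*(-1)*(-1/7) - 2)**2 = (-1/7 - 2)**2 = (-15/7)**2 = 225/49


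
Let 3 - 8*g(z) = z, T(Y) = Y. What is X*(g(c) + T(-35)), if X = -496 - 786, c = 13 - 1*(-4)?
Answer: 94227/2 ≈ 47114.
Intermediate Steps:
c = 17 (c = 13 + 4 = 17)
g(z) = 3/8 - z/8
X = -1282
X*(g(c) + T(-35)) = -1282*((3/8 - ⅛*17) - 35) = -1282*((3/8 - 17/8) - 35) = -1282*(-7/4 - 35) = -1282*(-147/4) = 94227/2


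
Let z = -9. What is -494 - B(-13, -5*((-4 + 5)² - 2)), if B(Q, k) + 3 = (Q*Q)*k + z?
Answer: -1327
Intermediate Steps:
B(Q, k) = -12 + k*Q² (B(Q, k) = -3 + ((Q*Q)*k - 9) = -3 + (Q²*k - 9) = -3 + (k*Q² - 9) = -3 + (-9 + k*Q²) = -12 + k*Q²)
-494 - B(-13, -5*((-4 + 5)² - 2)) = -494 - (-12 - 5*((-4 + 5)² - 2)*(-13)²) = -494 - (-12 - 5*(1² - 2)*169) = -494 - (-12 - 5*(1 - 2)*169) = -494 - (-12 - 5*(-1)*169) = -494 - (-12 + 5*169) = -494 - (-12 + 845) = -494 - 1*833 = -494 - 833 = -1327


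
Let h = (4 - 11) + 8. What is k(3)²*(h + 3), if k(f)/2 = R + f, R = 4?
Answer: 784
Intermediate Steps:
k(f) = 8 + 2*f (k(f) = 2*(4 + f) = 8 + 2*f)
h = 1 (h = -7 + 8 = 1)
k(3)²*(h + 3) = (8 + 2*3)²*(1 + 3) = (8 + 6)²*4 = 14²*4 = 196*4 = 784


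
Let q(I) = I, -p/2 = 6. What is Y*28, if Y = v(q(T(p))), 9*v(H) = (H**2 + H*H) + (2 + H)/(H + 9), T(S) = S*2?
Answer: 484456/135 ≈ 3588.6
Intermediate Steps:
p = -12 (p = -2*6 = -12)
T(S) = 2*S
v(H) = 2*H**2/9 + (2 + H)/(9*(9 + H)) (v(H) = ((H**2 + H*H) + (2 + H)/(H + 9))/9 = ((H**2 + H**2) + (2 + H)/(9 + H))/9 = (2*H**2 + (2 + H)/(9 + H))/9 = 2*H**2/9 + (2 + H)/(9*(9 + H)))
Y = 17302/135 (Y = (2 + 2*(-12) + 2*(2*(-12))**3 + 18*(2*(-12))**2)/(9*(9 + 2*(-12))) = (2 - 24 + 2*(-24)**3 + 18*(-24)**2)/(9*(9 - 24)) = (1/9)*(2 - 24 + 2*(-13824) + 18*576)/(-15) = (1/9)*(-1/15)*(2 - 24 - 27648 + 10368) = (1/9)*(-1/15)*(-17302) = 17302/135 ≈ 128.16)
Y*28 = (17302/135)*28 = 484456/135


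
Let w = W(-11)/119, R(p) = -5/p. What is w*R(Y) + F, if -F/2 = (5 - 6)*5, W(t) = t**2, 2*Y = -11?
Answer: 1300/119 ≈ 10.924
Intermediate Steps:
Y = -11/2 (Y = (1/2)*(-11) = -11/2 ≈ -5.5000)
w = 121/119 (w = (-11)**2/119 = 121*(1/119) = 121/119 ≈ 1.0168)
F = 10 (F = -2*(5 - 6)*5 = -(-2)*5 = -2*(-5) = 10)
w*R(Y) + F = 121*(-5/(-11/2))/119 + 10 = 121*(-5*(-2/11))/119 + 10 = (121/119)*(10/11) + 10 = 110/119 + 10 = 1300/119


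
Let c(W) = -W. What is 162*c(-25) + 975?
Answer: 5025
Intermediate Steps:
162*c(-25) + 975 = 162*(-1*(-25)) + 975 = 162*25 + 975 = 4050 + 975 = 5025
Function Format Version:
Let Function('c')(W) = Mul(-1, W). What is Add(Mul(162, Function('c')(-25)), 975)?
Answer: 5025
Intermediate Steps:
Add(Mul(162, Function('c')(-25)), 975) = Add(Mul(162, Mul(-1, -25)), 975) = Add(Mul(162, 25), 975) = Add(4050, 975) = 5025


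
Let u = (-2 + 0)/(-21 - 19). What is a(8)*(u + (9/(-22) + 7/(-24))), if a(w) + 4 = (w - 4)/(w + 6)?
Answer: 11167/4620 ≈ 2.4171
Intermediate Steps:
u = 1/20 (u = -2/(-40) = -2*(-1/40) = 1/20 ≈ 0.050000)
a(w) = -4 + (-4 + w)/(6 + w) (a(w) = -4 + (w - 4)/(w + 6) = -4 + (-4 + w)/(6 + w))
a(8)*(u + (9/(-22) + 7/(-24))) = ((-28 - 3*8)/(6 + 8))*(1/20 + (9/(-22) + 7/(-24))) = ((-28 - 24)/14)*(1/20 + (9*(-1/22) + 7*(-1/24))) = ((1/14)*(-52))*(1/20 + (-9/22 - 7/24)) = -26*(1/20 - 185/264)/7 = -26/7*(-859/1320) = 11167/4620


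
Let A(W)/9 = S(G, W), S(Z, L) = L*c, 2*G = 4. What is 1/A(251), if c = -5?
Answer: -1/11295 ≈ -8.8535e-5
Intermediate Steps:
G = 2 (G = (½)*4 = 2)
S(Z, L) = -5*L (S(Z, L) = L*(-5) = -5*L)
A(W) = -45*W (A(W) = 9*(-5*W) = -45*W)
1/A(251) = 1/(-45*251) = 1/(-11295) = -1/11295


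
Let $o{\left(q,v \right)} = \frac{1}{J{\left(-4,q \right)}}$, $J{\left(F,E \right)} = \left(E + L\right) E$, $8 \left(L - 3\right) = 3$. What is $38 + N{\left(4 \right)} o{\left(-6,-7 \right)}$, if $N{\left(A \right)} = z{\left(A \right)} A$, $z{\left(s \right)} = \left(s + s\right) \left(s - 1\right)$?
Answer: $\frac{926}{21} \approx 44.095$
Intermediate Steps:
$L = \frac{27}{8}$ ($L = 3 + \frac{1}{8} \cdot 3 = 3 + \frac{3}{8} = \frac{27}{8} \approx 3.375$)
$z{\left(s \right)} = 2 s \left(-1 + s\right)$
$J{\left(F,E \right)} = E \left(\frac{27}{8} + E\right)$ ($J{\left(F,E \right)} = \left(E + \frac{27}{8}\right) E = \left(\frac{27}{8} + E\right) E = E \left(\frac{27}{8} + E\right)$)
$N{\left(A \right)} = 2 A^{2} \left(-1 + A\right)$ ($N{\left(A \right)} = 2 A \left(-1 + A\right) A = 2 A^{2} \left(-1 + A\right)$)
$o{\left(q,v \right)} = \frac{8}{q \left(27 + 8 q\right)}$ ($o{\left(q,v \right)} = \frac{1}{\frac{1}{8} q \left(27 + 8 q\right)} = \frac{8}{q \left(27 + 8 q\right)}$)
$38 + N{\left(4 \right)} o{\left(-6,-7 \right)} = 38 + 2 \cdot 4^{2} \left(-1 + 4\right) \frac{8}{\left(-6\right) \left(27 + 8 \left(-6\right)\right)} = 38 + 2 \cdot 16 \cdot 3 \cdot 8 \left(- \frac{1}{6}\right) \frac{1}{27 - 48} = 38 + 96 \cdot 8 \left(- \frac{1}{6}\right) \frac{1}{-21} = 38 + 96 \cdot 8 \left(- \frac{1}{6}\right) \left(- \frac{1}{21}\right) = 38 + 96 \cdot \frac{4}{63} = 38 + \frac{128}{21} = \frac{926}{21}$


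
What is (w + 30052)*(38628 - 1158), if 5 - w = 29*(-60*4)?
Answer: 1387026990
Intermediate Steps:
w = 6965 (w = 5 - 29*(-60*4) = 5 - 29*(-240) = 5 - 1*(-6960) = 5 + 6960 = 6965)
(w + 30052)*(38628 - 1158) = (6965 + 30052)*(38628 - 1158) = 37017*37470 = 1387026990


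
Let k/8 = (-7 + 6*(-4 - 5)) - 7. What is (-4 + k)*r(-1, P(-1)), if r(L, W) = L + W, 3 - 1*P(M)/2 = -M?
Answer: -1644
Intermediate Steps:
P(M) = 6 + 2*M (P(M) = 6 - (-2)*M = 6 + 2*M)
k = -544 (k = 8*((-7 + 6*(-4 - 5)) - 7) = 8*((-7 + 6*(-9)) - 7) = 8*((-7 - 54) - 7) = 8*(-61 - 7) = 8*(-68) = -544)
(-4 + k)*r(-1, P(-1)) = (-4 - 544)*(-1 + (6 + 2*(-1))) = -548*(-1 + (6 - 2)) = -548*(-1 + 4) = -548*3 = -1644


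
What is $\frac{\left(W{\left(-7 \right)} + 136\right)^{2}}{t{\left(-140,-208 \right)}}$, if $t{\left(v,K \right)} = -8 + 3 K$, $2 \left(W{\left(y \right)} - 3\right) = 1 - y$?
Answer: $- \frac{20449}{632} \approx -32.356$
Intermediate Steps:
$W{\left(y \right)} = \frac{7}{2} - \frac{y}{2}$ ($W{\left(y \right)} = 3 + \frac{1 - y}{2} = 3 - \left(- \frac{1}{2} + \frac{y}{2}\right) = \frac{7}{2} - \frac{y}{2}$)
$\frac{\left(W{\left(-7 \right)} + 136\right)^{2}}{t{\left(-140,-208 \right)}} = \frac{\left(\left(\frac{7}{2} - - \frac{7}{2}\right) + 136\right)^{2}}{-8 + 3 \left(-208\right)} = \frac{\left(\left(\frac{7}{2} + \frac{7}{2}\right) + 136\right)^{2}}{-8 - 624} = \frac{\left(7 + 136\right)^{2}}{-632} = 143^{2} \left(- \frac{1}{632}\right) = 20449 \left(- \frac{1}{632}\right) = - \frac{20449}{632}$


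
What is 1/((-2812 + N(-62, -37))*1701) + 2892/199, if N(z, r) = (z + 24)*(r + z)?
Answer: 4673327599/321574050 ≈ 14.533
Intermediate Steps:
N(z, r) = (24 + z)*(r + z)
1/((-2812 + N(-62, -37))*1701) + 2892/199 = 1/((-2812 + ((-62)² + 24*(-37) + 24*(-62) - 37*(-62)))*1701) + 2892/199 = (1/1701)/(-2812 + (3844 - 888 - 1488 + 2294)) + 2892*(1/199) = (1/1701)/(-2812 + 3762) + 2892/199 = (1/1701)/950 + 2892/199 = (1/950)*(1/1701) + 2892/199 = 1/1615950 + 2892/199 = 4673327599/321574050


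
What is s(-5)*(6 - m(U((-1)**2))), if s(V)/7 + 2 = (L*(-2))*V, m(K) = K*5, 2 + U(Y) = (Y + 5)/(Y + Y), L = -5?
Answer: -364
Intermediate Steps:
U(Y) = -2 + (5 + Y)/(2*Y) (U(Y) = -2 + (Y + 5)/(Y + Y) = -2 + (5 + Y)/((2*Y)) = -2 + (5 + Y)*(1/(2*Y)) = -2 + (5 + Y)/(2*Y))
m(K) = 5*K
s(V) = -14 + 70*V (s(V) = -14 + 7*((-5*(-2))*V) = -14 + 7*(10*V) = -14 + 70*V)
s(-5)*(6 - m(U((-1)**2))) = (-14 + 70*(-5))*(6 - 5*(5 - 3*(-1)**2)/(2*((-1)**2))) = (-14 - 350)*(6 - 5*(1/2)*(5 - 3*1)/1) = -364*(6 - 5*(1/2)*1*(5 - 3)) = -364*(6 - 5*(1/2)*1*2) = -364*(6 - 5) = -364*1 = -364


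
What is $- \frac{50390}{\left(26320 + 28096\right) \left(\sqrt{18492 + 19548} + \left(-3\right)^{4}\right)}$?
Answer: $\frac{680265}{285493544} - \frac{25195 \sqrt{9510}}{428240316} \approx -0.0033547$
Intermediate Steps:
$- \frac{50390}{\left(26320 + 28096\right) \left(\sqrt{18492 + 19548} + \left(-3\right)^{4}\right)} = - \frac{50390}{54416 \left(\sqrt{38040} + 81\right)} = - \frac{50390}{54416 \left(2 \sqrt{9510} + 81\right)} = - \frac{50390}{54416 \left(81 + 2 \sqrt{9510}\right)} = - \frac{50390}{4407696 + 108832 \sqrt{9510}}$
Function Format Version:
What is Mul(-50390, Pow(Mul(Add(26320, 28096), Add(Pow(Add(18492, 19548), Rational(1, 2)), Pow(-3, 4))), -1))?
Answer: Add(Rational(680265, 285493544), Mul(Rational(-25195, 428240316), Pow(9510, Rational(1, 2)))) ≈ -0.0033547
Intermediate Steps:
Mul(-50390, Pow(Mul(Add(26320, 28096), Add(Pow(Add(18492, 19548), Rational(1, 2)), Pow(-3, 4))), -1)) = Mul(-50390, Pow(Mul(54416, Add(Pow(38040, Rational(1, 2)), 81)), -1)) = Mul(-50390, Pow(Mul(54416, Add(Mul(2, Pow(9510, Rational(1, 2))), 81)), -1)) = Mul(-50390, Pow(Mul(54416, Add(81, Mul(2, Pow(9510, Rational(1, 2))))), -1)) = Mul(-50390, Pow(Add(4407696, Mul(108832, Pow(9510, Rational(1, 2)))), -1))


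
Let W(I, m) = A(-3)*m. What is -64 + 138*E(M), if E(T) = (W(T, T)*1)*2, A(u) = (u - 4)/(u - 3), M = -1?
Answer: -386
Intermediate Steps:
A(u) = (-4 + u)/(-3 + u)
W(I, m) = 7*m/6 (W(I, m) = ((-4 - 3)/(-3 - 3))*m = (-7/(-6))*m = (-⅙*(-7))*m = 7*m/6)
E(T) = 7*T/3 (E(T) = ((7*T/6)*1)*2 = (7*T/6)*2 = 7*T/3)
-64 + 138*E(M) = -64 + 138*((7/3)*(-1)) = -64 + 138*(-7/3) = -64 - 322 = -386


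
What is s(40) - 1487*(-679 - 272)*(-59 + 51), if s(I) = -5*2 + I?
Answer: -11313066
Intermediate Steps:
s(I) = -10 + I
s(40) - 1487*(-679 - 272)*(-59 + 51) = (-10 + 40) - 1487*(-679 - 272)*(-59 + 51) = 30 - (-1414137)*(-8) = 30 - 1487*7608 = 30 - 11313096 = -11313066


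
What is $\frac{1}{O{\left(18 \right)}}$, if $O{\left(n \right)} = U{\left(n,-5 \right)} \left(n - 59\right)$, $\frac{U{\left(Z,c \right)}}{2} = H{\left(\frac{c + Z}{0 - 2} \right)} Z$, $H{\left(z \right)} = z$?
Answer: $\frac{1}{9594} \approx 0.00010423$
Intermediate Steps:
$U{\left(Z,c \right)} = 2 Z \left(- \frac{Z}{2} - \frac{c}{2}\right)$ ($U{\left(Z,c \right)} = 2 \frac{c + Z}{0 - 2} Z = 2 \frac{Z + c}{-2} Z = 2 \left(Z + c\right) \left(- \frac{1}{2}\right) Z = 2 \left(- \frac{Z}{2} - \frac{c}{2}\right) Z = 2 Z \left(- \frac{Z}{2} - \frac{c}{2}\right)$)
$O{\left(n \right)} = - n \left(-59 + n\right) \left(-5 + n\right)$ ($O{\left(n \right)} = - n \left(n - 5\right) \left(n - 59\right) = - n \left(-5 + n\right) \left(-59 + n\right) = - n \left(-59 + n\right) \left(-5 + n\right)$)
$\frac{1}{O{\left(18 \right)}} = \frac{1}{\left(-1\right) 18 \left(-59 + 18\right) \left(-5 + 18\right)} = \frac{1}{\left(-1\right) 18 \left(-41\right) 13} = \frac{1}{9594}$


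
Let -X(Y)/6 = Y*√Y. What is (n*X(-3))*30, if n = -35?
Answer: -18900*I*√3 ≈ -32736.0*I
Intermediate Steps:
X(Y) = -6*Y^(3/2) (X(Y) = -6*Y*√Y = -6*Y^(3/2))
(n*X(-3))*30 = -(-210)*(-3)^(3/2)*30 = -(-210)*(-3*I*√3)*30 = -630*I*√3*30 = -18900*I*√3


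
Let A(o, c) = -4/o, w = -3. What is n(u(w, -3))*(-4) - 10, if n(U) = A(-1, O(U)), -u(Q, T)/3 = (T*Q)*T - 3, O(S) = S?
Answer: -26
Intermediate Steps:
u(Q, T) = 9 - 3*Q*T² (u(Q, T) = -3*((T*Q)*T - 3) = -3*((Q*T)*T - 3) = -3*(Q*T² - 3) = -3*(-3 + Q*T²) = 9 - 3*Q*T²)
n(U) = 4 (n(U) = -4/(-1) = -4*(-1) = 4)
n(u(w, -3))*(-4) - 10 = 4*(-4) - 10 = -16 - 10 = -26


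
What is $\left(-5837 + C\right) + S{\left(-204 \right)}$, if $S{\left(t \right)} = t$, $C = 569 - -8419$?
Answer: $2947$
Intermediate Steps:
$C = 8988$ ($C = 569 + 8419 = 8988$)
$\left(-5837 + C\right) + S{\left(-204 \right)} = \left(-5837 + 8988\right) - 204 = 3151 - 204 = 2947$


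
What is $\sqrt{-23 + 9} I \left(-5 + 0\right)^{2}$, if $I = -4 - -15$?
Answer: $275 i \sqrt{14} \approx 1029.0 i$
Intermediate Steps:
$I = 11$ ($I = -4 + 15 = 11$)
$\sqrt{-23 + 9} I \left(-5 + 0\right)^{2} = \sqrt{-23 + 9} \cdot 11 \left(-5 + 0\right)^{2} = \sqrt{-14} \cdot 11 \left(-5\right)^{2} = i \sqrt{14} \cdot 11 \cdot 25 = 11 i \sqrt{14} \cdot 25 = 275 i \sqrt{14}$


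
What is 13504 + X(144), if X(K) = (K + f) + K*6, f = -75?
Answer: 14437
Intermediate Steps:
X(K) = -75 + 7*K (X(K) = (K - 75) + K*6 = (-75 + K) + 6*K = -75 + 7*K)
13504 + X(144) = 13504 + (-75 + 7*144) = 13504 + (-75 + 1008) = 13504 + 933 = 14437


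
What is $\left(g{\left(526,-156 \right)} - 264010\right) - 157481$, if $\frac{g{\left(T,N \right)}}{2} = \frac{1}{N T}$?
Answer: $- \frac{17292932749}{41028} \approx -4.2149 \cdot 10^{5}$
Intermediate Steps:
$g{\left(T,N \right)} = \frac{2}{N T}$
$\left(g{\left(526,-156 \right)} - 264010\right) - 157481 = \left(\frac{2}{\left(-156\right) 526} - 264010\right) - 157481 = \left(2 \left(- \frac{1}{156}\right) \frac{1}{526} - 264010\right) - 157481 = \left(- \frac{1}{41028} - 264010\right) - 157481 = - \frac{10831802281}{41028} - 157481 = - \frac{17292932749}{41028}$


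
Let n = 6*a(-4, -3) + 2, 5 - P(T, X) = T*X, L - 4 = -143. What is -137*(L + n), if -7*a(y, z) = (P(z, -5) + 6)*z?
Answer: 141247/7 ≈ 20178.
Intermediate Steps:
L = -139 (L = 4 - 143 = -139)
P(T, X) = 5 - T*X
a(y, z) = -z*(11 + 5*z)/7 (a(y, z) = -((5 - 1*z*(-5)) + 6)*z/7 = -((5 + 5*z) + 6)*z/7 = -(11 + 5*z)*z/7 = -z*(11 + 5*z)/7)
n = -58/7 (n = 6*((⅐)*(-3)*(-11 - 5*(-3))) + 2 = 6*((⅐)*(-3)*(-11 + 15)) + 2 = 6*((⅐)*(-3)*4) + 2 = 6*(-12/7) + 2 = -72/7 + 2 = -58/7 ≈ -8.2857)
-137*(L + n) = -137*(-139 - 58/7) = -137*(-1031/7) = 141247/7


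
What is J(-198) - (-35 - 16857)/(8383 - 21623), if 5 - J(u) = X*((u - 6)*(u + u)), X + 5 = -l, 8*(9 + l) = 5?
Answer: -902445933/3310 ≈ -2.7264e+5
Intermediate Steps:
l = -67/8 (l = -9 + (⅛)*5 = -9 + 5/8 = -67/8 ≈ -8.3750)
X = 27/8 (X = -5 - 1*(-67/8) = -5 + 67/8 = 27/8 ≈ 3.3750)
J(u) = 5 - 27*u*(-6 + u)/4 (J(u) = 5 - 27*(u - 6)*(u + u)/8 = 5 - 27*(-6 + u)*(2*u)/8 = 5 - 27*2*u*(-6 + u)/8 = 5 - 27*u*(-6 + u)/4)
J(-198) - (-35 - 16857)/(8383 - 21623) = (5 - 27/4*(-198)² + (81/2)*(-198)) - (-35 - 16857)/(8383 - 21623) = (5 - 27/4*39204 - 8019) - (-16892)/(-13240) = (5 - 264627 - 8019) - (-16892)*(-1)/13240 = -272641 - 1*4223/3310 = -272641 - 4223/3310 = -902445933/3310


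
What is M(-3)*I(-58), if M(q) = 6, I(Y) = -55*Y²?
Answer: -1110120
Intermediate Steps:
M(-3)*I(-58) = 6*(-55*(-58)²) = 6*(-55*3364) = 6*(-185020) = -1110120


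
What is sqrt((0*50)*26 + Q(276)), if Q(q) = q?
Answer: 2*sqrt(69) ≈ 16.613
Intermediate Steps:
sqrt((0*50)*26 + Q(276)) = sqrt((0*50)*26 + 276) = sqrt(0*26 + 276) = sqrt(0 + 276) = sqrt(276) = 2*sqrt(69)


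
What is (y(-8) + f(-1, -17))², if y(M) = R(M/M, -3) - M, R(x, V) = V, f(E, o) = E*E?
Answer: 36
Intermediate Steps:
f(E, o) = E²
y(M) = -3 - M
(y(-8) + f(-1, -17))² = ((-3 - 1*(-8)) + (-1)²)² = ((-3 + 8) + 1)² = (5 + 1)² = 6² = 36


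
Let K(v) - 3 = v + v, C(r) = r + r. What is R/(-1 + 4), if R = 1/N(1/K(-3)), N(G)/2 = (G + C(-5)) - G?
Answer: -1/60 ≈ -0.016667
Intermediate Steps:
C(r) = 2*r
K(v) = 3 + 2*v (K(v) = 3 + (v + v) = 3 + 2*v)
N(G) = -20 (N(G) = 2*((G + 2*(-5)) - G) = 2*((G - 10) - G) = 2*((-10 + G) - G) = 2*(-10) = -20)
R = -1/20 (R = 1/(-20) = -1/20 ≈ -0.050000)
R/(-1 + 4) = -1/(20*(-1 + 4)) = -1/20/3 = -1/20*1/3 = -1/60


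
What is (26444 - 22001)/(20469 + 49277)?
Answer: 4443/69746 ≈ 0.063703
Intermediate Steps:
(26444 - 22001)/(20469 + 49277) = 4443/69746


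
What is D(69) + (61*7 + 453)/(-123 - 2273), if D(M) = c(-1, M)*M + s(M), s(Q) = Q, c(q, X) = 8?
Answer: 371759/599 ≈ 620.63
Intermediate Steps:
D(M) = 9*M (D(M) = 8*M + M = 9*M)
D(69) + (61*7 + 453)/(-123 - 2273) = 9*69 + (61*7 + 453)/(-123 - 2273) = 621 + (427 + 453)/(-2396) = 621 + 880*(-1/2396) = 621 - 220/599 = 371759/599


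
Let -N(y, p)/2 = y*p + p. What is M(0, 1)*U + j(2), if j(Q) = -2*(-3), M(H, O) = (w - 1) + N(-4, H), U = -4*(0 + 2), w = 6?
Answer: -34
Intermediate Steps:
N(y, p) = -2*p - 2*p*y (N(y, p) = -2*(y*p + p) = -2*(p*y + p) = -2*(p + p*y) = -2*p - 2*p*y)
U = -8 (U = -4*2 = -8)
M(H, O) = 5 + 6*H (M(H, O) = (6 - 1) - 2*H*(1 - 4) = 5 - 2*H*(-3) = 5 + 6*H)
j(Q) = 6
M(0, 1)*U + j(2) = (5 + 6*0)*(-8) + 6 = (5 + 0)*(-8) + 6 = 5*(-8) + 6 = -40 + 6 = -34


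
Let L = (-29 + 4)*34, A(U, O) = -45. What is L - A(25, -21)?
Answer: -805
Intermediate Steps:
L = -850 (L = -25*34 = -850)
L - A(25, -21) = -850 - 1*(-45) = -850 + 45 = -805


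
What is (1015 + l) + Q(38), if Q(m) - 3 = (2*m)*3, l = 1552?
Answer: 2798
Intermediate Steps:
Q(m) = 3 + 6*m (Q(m) = 3 + (2*m)*3 = 3 + 6*m)
(1015 + l) + Q(38) = (1015 + 1552) + (3 + 6*38) = 2567 + (3 + 228) = 2567 + 231 = 2798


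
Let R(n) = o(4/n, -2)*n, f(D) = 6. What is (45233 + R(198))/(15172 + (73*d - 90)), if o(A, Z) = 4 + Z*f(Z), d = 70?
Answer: 43649/20192 ≈ 2.1617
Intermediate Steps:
o(A, Z) = 4 + 6*Z (o(A, Z) = 4 + Z*6 = 4 + 6*Z)
R(n) = -8*n (R(n) = (4 + 6*(-2))*n = (4 - 12)*n = -8*n)
(45233 + R(198))/(15172 + (73*d - 90)) = (45233 - 8*198)/(15172 + (73*70 - 90)) = (45233 - 1584)/(15172 + (5110 - 90)) = 43649/(15172 + 5020) = 43649/20192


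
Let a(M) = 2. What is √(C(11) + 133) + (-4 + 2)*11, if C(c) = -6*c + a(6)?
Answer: -22 + √69 ≈ -13.693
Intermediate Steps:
C(c) = 2 - 6*c (C(c) = -6*c + 2 = 2 - 6*c)
√(C(11) + 133) + (-4 + 2)*11 = √((2 - 6*11) + 133) + (-4 + 2)*11 = √((2 - 66) + 133) - 2*11 = √(-64 + 133) - 22 = √69 - 22 = -22 + √69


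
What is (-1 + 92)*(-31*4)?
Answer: -11284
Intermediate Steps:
(-1 + 92)*(-31*4) = 91*(-124) = -11284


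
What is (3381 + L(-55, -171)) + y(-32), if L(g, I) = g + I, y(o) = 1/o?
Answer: 100959/32 ≈ 3155.0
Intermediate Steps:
L(g, I) = I + g
(3381 + L(-55, -171)) + y(-32) = (3381 + (-171 - 55)) + 1/(-32) = (3381 - 226) - 1/32 = 3155 - 1/32 = 100959/32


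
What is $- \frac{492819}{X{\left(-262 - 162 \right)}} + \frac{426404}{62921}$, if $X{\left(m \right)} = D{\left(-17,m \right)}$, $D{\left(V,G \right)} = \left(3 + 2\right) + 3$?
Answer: $- \frac{31005253067}{503368} \approx -61596.0$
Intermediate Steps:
$D{\left(V,G \right)} = 8$ ($D{\left(V,G \right)} = 5 + 3 = 8$)
$X{\left(m \right)} = 8$
$- \frac{492819}{X{\left(-262 - 162 \right)}} + \frac{426404}{62921} = - \frac{492819}{8} + \frac{426404}{62921} = - \frac{31005253067}{503368}$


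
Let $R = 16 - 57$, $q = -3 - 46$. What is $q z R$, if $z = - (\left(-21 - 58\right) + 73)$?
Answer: $12054$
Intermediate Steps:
$q = -49$ ($q = -3 - 46 = -49$)
$z = 6$ ($z = - (-79 + 73) = \left(-1\right) \left(-6\right) = 6$)
$R = -41$ ($R = 16 - 57 = -41$)
$q z R = \left(-49\right) 6 \left(-41\right) = \left(-294\right) \left(-41\right) = 12054$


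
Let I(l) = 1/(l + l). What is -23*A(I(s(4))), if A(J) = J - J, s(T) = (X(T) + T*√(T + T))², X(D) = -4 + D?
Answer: 0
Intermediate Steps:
s(T) = (-4 + T + √2*T^(3/2))² (s(T) = ((-4 + T) + T*√(T + T))² = ((-4 + T) + T*√(2*T))² = ((-4 + T) + T*(√2*√T))² = ((-4 + T) + √2*T^(3/2))² = (-4 + T + √2*T^(3/2))²)
I(l) = 1/(2*l)
A(J) = 0
-23*A(I(s(4))) = -23*0 = 0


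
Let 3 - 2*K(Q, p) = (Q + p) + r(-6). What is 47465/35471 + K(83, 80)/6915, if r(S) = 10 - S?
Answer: 325099027/245281965 ≈ 1.3254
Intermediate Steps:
K(Q, p) = -13/2 - Q/2 - p/2 (K(Q, p) = 3/2 - ((Q + p) + (10 - 1*(-6)))/2 = 3/2 - ((Q + p) + (10 + 6))/2 = 3/2 - ((Q + p) + 16)/2 = 3/2 - (16 + Q + p)/2 = 3/2 + (-8 - Q/2 - p/2) = -13/2 - Q/2 - p/2)
47465/35471 + K(83, 80)/6915 = 47465/35471 + (-13/2 - ½*83 - ½*80)/6915 = 47465*(1/35471) + (-13/2 - 83/2 - 40)*(1/6915) = 47465/35471 - 88*1/6915 = 47465/35471 - 88/6915 = 325099027/245281965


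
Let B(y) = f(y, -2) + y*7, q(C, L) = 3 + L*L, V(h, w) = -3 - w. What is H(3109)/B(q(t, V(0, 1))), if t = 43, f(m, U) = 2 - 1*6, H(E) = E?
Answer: 3109/129 ≈ 24.101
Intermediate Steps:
f(m, U) = -4 (f(m, U) = 2 - 6 = -4)
q(C, L) = 3 + L**2
B(y) = -4 + 7*y (B(y) = -4 + y*7 = -4 + 7*y)
H(3109)/B(q(t, V(0, 1))) = 3109/(-4 + 7*(3 + (-3 - 1*1)**2)) = 3109/(-4 + 7*(3 + (-3 - 1)**2)) = 3109/(-4 + 7*(3 + (-4)**2)) = 3109/(-4 + 7*(3 + 16)) = 3109/(-4 + 7*19) = 3109/(-4 + 133) = 3109/129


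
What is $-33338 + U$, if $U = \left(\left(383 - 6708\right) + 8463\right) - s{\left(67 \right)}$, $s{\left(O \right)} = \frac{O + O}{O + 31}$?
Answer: $- \frac{1528867}{49} \approx -31201.0$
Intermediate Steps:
$s{\left(O \right)} = \frac{2 O}{31 + O}$
$U = \frac{104695}{49}$ ($U = \left(\left(383 - 6708\right) + 8463\right) - 2 \cdot 67 \frac{1}{31 + 67} = \left(-6325 + 8463\right) - 2 \cdot 67 \cdot \frac{1}{98} = 2138 - 2 \cdot 67 \cdot \frac{1}{98} = 2138 - \frac{67}{49} = \frac{104695}{49} \approx 2136.6$)
$-33338 + U = -33338 + \frac{104695}{49} = - \frac{1528867}{49}$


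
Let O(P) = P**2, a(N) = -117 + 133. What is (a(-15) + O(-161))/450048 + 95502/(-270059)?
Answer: -35975963813/121539512832 ≈ -0.29600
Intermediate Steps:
a(N) = 16
(a(-15) + O(-161))/450048 + 95502/(-270059) = (16 + (-161)**2)/450048 + 95502/(-270059) = (16 + 25921)*(1/450048) + 95502*(-1/270059) = 25937*(1/450048) - 95502/270059 = 25937/450048 - 95502/270059 = -35975963813/121539512832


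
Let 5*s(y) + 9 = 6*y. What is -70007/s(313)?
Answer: -50005/267 ≈ -187.28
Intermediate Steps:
s(y) = -9/5 + 6*y/5 (s(y) = -9/5 + (6*y)/5 = -9/5 + 6*y/5)
-70007/s(313) = -70007/(-9/5 + (6/5)*313) = -70007/(-9/5 + 1878/5) = -70007/1869/5 = -70007*5/1869 = -50005/267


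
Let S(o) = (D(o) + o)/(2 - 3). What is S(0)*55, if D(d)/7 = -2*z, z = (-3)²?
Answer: 6930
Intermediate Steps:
z = 9
D(d) = -126 (D(d) = 7*(-2*9) = 7*(-18) = -126)
S(o) = 126 - o (S(o) = (-126 + o)/(2 - 3) = (-126 + o)/(-1) = (-126 + o)*(-1) = 126 - o)
S(0)*55 = (126 - 1*0)*55 = (126 + 0)*55 = 126*55 = 6930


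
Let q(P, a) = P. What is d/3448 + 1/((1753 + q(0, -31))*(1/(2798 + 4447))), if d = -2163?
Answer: 21189021/6044344 ≈ 3.5056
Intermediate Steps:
d/3448 + 1/((1753 + q(0, -31))*(1/(2798 + 4447))) = -2163/3448 + 1/((1753 + 0)*(1/(2798 + 4447))) = -2163*1/3448 + 1/(1753*(1/7245)) = -2163/3448 + 1/(1753*(1/7245)) = -2163/3448 + (1/1753)*7245 = -2163/3448 + 7245/1753 = 21189021/6044344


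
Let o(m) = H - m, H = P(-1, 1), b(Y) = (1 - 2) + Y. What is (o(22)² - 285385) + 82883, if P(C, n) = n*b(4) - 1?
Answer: -202102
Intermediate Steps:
b(Y) = -1 + Y
P(C, n) = -1 + 3*n (P(C, n) = n*(-1 + 4) - 1 = n*3 - 1 = 3*n - 1 = -1 + 3*n)
H = 2 (H = -1 + 3*1 = -1 + 3 = 2)
o(m) = 2 - m
(o(22)² - 285385) + 82883 = ((2 - 1*22)² - 285385) + 82883 = ((2 - 22)² - 285385) + 82883 = ((-20)² - 285385) + 82883 = (400 - 285385) + 82883 = -284985 + 82883 = -202102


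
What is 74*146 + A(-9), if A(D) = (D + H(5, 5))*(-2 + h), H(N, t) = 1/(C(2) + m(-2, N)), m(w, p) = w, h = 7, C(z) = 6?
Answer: 43041/4 ≈ 10760.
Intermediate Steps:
H(N, t) = ¼ (H(N, t) = 1/(6 - 2) = 1/4 = ¼)
A(D) = 5/4 + 5*D (A(D) = (D + ¼)*(-2 + 7) = (¼ + D)*5 = 5/4 + 5*D)
74*146 + A(-9) = 74*146 + (5/4 + 5*(-9)) = 10804 + (5/4 - 45) = 10804 - 175/4 = 43041/4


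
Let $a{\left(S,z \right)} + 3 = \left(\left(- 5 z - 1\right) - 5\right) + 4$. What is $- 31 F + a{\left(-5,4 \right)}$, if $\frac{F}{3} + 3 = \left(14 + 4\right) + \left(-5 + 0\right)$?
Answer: $-955$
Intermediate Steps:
$F = 30$ ($F = -9 + 3 \left(\left(14 + 4\right) + \left(-5 + 0\right)\right) = -9 + 3 \left(18 - 5\right) = -9 + 3 \cdot 13 = -9 + 39 = 30$)
$a{\left(S,z \right)} = -5 - 5 z$ ($a{\left(S,z \right)} = -3 + \left(\left(\left(- 5 z - 1\right) - 5\right) + 4\right) = -3 + \left(\left(\left(-1 - 5 z\right) - 5\right) + 4\right) = -3 + \left(\left(-6 - 5 z\right) + 4\right) = -3 - \left(2 + 5 z\right) = -5 - 5 z$)
$- 31 F + a{\left(-5,4 \right)} = \left(-31\right) 30 - 25 = -930 - 25 = -955$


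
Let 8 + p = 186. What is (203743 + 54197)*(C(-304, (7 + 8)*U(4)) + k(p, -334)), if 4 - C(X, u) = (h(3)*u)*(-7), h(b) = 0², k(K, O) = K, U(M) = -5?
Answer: 46945080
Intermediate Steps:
p = 178 (p = -8 + 186 = 178)
h(b) = 0
C(X, u) = 4 (C(X, u) = 4 - 0*u*(-7) = 4 - 0*(-7) = 4 - 1*0 = 4 + 0 = 4)
(203743 + 54197)*(C(-304, (7 + 8)*U(4)) + k(p, -334)) = (203743 + 54197)*(4 + 178) = 257940*182 = 46945080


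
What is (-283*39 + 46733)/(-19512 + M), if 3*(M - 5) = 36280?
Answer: -4656/967 ≈ -4.8149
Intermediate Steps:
M = 36295/3 (M = 5 + (1/3)*36280 = 5 + 36280/3 = 36295/3 ≈ 12098.)
(-283*39 + 46733)/(-19512 + M) = (-283*39 + 46733)/(-19512 + 36295/3) = (-11037 + 46733)/(-22241/3) = 35696*(-3/22241) = -4656/967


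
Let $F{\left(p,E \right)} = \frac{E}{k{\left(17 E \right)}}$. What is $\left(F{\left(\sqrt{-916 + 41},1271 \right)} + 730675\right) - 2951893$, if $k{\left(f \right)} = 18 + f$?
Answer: $- \frac{48033837979}{21625} \approx -2.2212 \cdot 10^{6}$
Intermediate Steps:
$F{\left(p,E \right)} = \frac{E}{18 + 17 E}$
$\left(F{\left(\sqrt{-916 + 41},1271 \right)} + 730675\right) - 2951893 = \left(\frac{1271}{18 + 17 \cdot 1271} + 730675\right) - 2951893 = \left(\frac{1271}{18 + 21607} + 730675\right) - 2951893 = \left(\frac{1271}{21625} + 730675\right) - 2951893 = \frac{15800848146}{21625} - 2951893 = - \frac{48033837979}{21625}$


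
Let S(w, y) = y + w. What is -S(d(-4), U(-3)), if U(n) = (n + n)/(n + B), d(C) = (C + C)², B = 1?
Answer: -67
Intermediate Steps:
d(C) = 4*C² (d(C) = (2*C)² = 4*C²)
U(n) = 2*n/(1 + n) (U(n) = (n + n)/(n + 1) = (2*n)/(1 + n) = 2*n/(1 + n))
S(w, y) = w + y
-S(d(-4), U(-3)) = -(4*(-4)² + 2*(-3)/(1 - 3)) = -(4*16 + 2*(-3)/(-2)) = -(64 + 2*(-3)*(-½)) = -(64 + 3) = -1*67 = -67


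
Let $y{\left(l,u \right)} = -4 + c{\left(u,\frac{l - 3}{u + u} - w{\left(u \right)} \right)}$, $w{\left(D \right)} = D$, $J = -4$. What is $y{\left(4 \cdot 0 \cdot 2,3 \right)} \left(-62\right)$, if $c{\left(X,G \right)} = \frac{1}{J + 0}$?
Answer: $\frac{527}{2} \approx 263.5$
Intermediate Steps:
$c{\left(X,G \right)} = - \frac{1}{4}$ ($c{\left(X,G \right)} = \frac{1}{-4 + 0} = \frac{1}{-4} = - \frac{1}{4}$)
$y{\left(l,u \right)} = - \frac{17}{4}$ ($y{\left(l,u \right)} = -4 - \frac{1}{4} = - \frac{17}{4}$)
$y{\left(4 \cdot 0 \cdot 2,3 \right)} \left(-62\right) = \left(- \frac{17}{4}\right) \left(-62\right) = \frac{527}{2}$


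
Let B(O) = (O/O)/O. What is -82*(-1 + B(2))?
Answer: 41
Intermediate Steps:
B(O) = 1/O
-82*(-1 + B(2)) = -82*(-1 + 1/2) = -82*(-1 + ½) = -82*(-½) = 41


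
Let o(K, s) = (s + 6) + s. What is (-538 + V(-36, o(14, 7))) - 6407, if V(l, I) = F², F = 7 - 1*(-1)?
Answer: -6881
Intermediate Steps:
F = 8 (F = 7 + 1 = 8)
o(K, s) = 6 + 2*s (o(K, s) = (6 + s) + s = 6 + 2*s)
V(l, I) = 64 (V(l, I) = 8² = 64)
(-538 + V(-36, o(14, 7))) - 6407 = (-538 + 64) - 6407 = -474 - 6407 = -6881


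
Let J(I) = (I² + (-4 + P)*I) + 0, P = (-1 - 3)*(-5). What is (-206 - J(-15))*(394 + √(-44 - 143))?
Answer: -75254 - 191*I*√187 ≈ -75254.0 - 2611.9*I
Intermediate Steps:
P = 20 (P = -4*(-5) = 20)
J(I) = I² + 16*I (J(I) = (I² + (-4 + 20)*I) + 0 = (I² + 16*I) + 0 = I² + 16*I)
(-206 - J(-15))*(394 + √(-44 - 143)) = (-206 - (-15)*(16 - 15))*(394 + √(-44 - 143)) = (-206 - (-15))*(394 + √(-187)) = (-206 - 1*(-15))*(394 + I*√187) = (-206 + 15)*(394 + I*√187) = -191*(394 + I*√187) = -75254 - 191*I*√187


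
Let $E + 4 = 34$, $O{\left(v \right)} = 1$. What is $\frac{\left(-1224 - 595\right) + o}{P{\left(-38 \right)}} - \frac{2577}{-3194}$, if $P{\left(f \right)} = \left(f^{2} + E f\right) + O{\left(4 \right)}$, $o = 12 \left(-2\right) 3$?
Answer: $- \frac{86129}{15970} \approx -5.3932$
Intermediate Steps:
$E = 30$ ($E = -4 + 34 = 30$)
$o = -72$ ($o = \left(-24\right) 3 = -72$)
$P{\left(f \right)} = 1 + f^{2} + 30 f$ ($P{\left(f \right)} = \left(f^{2} + 30 f\right) + 1 = 1 + f^{2} + 30 f$)
$\frac{\left(-1224 - 595\right) + o}{P{\left(-38 \right)}} - \frac{2577}{-3194} = \frac{\left(-1224 - 595\right) - 72}{1 + \left(-38\right)^{2} + 30 \left(-38\right)} - \frac{2577}{-3194} = \frac{-1819 - 72}{1 + 1444 - 1140} - - \frac{2577}{3194} = - \frac{1891}{305} + \frac{2577}{3194} = \left(-1891\right) \frac{1}{305} + \frac{2577}{3194} = - \frac{31}{5} + \frac{2577}{3194} = - \frac{86129}{15970}$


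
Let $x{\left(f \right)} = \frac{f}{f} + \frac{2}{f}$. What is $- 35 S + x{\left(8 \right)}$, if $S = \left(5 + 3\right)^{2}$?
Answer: $- \frac{8955}{4} \approx -2238.8$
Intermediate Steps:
$S = 64$ ($S = 8^{2} = 64$)
$x{\left(f \right)} = 1 + \frac{2}{f}$
$- 35 S + x{\left(8 \right)} = \left(-35\right) 64 + \frac{2 + 8}{8} = -2240 + \frac{1}{8} \cdot 10 = -2240 + \frac{5}{4} = - \frac{8955}{4}$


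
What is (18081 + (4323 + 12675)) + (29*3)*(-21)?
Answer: 33252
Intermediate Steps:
(18081 + (4323 + 12675)) + (29*3)*(-21) = (18081 + 16998) + 87*(-21) = 35079 - 1827 = 33252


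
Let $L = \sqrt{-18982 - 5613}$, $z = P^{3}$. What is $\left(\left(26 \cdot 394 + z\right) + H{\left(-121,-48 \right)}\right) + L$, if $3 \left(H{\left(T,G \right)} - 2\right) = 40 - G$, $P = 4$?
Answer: $\frac{31018}{3} + i \sqrt{24595} \approx 10339.0 + 156.83 i$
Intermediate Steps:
$H{\left(T,G \right)} = \frac{46}{3} - \frac{G}{3}$ ($H{\left(T,G \right)} = 2 + \frac{40 - G}{3} = 2 - \left(- \frac{40}{3} + \frac{G}{3}\right) = \frac{46}{3} - \frac{G}{3}$)
$z = 64$ ($z = 4^{3} = 64$)
$L = i \sqrt{24595}$ ($L = \sqrt{-24595} = i \sqrt{24595} \approx 156.83 i$)
$\left(\left(26 \cdot 394 + z\right) + H{\left(-121,-48 \right)}\right) + L = \left(\left(26 \cdot 394 + 64\right) + \left(\frac{46}{3} - -16\right)\right) + i \sqrt{24595} = \left(\left(10244 + 64\right) + \left(\frac{46}{3} + 16\right)\right) + i \sqrt{24595} = \left(10308 + \frac{94}{3}\right) + i \sqrt{24595} = \frac{31018}{3} + i \sqrt{24595}$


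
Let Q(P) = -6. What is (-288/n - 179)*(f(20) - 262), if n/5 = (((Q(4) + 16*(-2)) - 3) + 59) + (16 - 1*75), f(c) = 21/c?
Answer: 190008133/4100 ≈ 46343.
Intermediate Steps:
n = -205 (n = 5*((((-6 + 16*(-2)) - 3) + 59) + (16 - 1*75)) = 5*((((-6 - 32) - 3) + 59) + (16 - 75)) = 5*(((-38 - 3) + 59) - 59) = 5*((-41 + 59) - 59) = 5*(18 - 59) = 5*(-41) = -205)
(-288/n - 179)*(f(20) - 262) = (-288/(-205) - 179)*(21/20 - 262) = (-288*(-1/205) - 179)*(21*(1/20) - 262) = (288/205 - 179)*(21/20 - 262) = -36407/205*(-5219/20) = 190008133/4100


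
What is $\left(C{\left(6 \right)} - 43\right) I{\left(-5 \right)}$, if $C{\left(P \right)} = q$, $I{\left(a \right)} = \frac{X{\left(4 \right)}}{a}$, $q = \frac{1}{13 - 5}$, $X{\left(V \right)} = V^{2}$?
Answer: $\frac{686}{5} \approx 137.2$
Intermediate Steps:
$q = \frac{1}{8} \approx 0.125$
$I{\left(a \right)} = \frac{16}{a}$ ($I{\left(a \right)} = \frac{4^{2}}{a} = \frac{16}{a}$)
$C{\left(P \right)} = \frac{1}{8}$
$\left(C{\left(6 \right)} - 43\right) I{\left(-5 \right)} = \left(\frac{1}{8} - 43\right) \frac{16}{-5} = - \frac{343 \cdot 16 \left(- \frac{1}{5}\right)}{8} = \left(- \frac{343}{8}\right) \left(- \frac{16}{5}\right) = \frac{686}{5}$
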